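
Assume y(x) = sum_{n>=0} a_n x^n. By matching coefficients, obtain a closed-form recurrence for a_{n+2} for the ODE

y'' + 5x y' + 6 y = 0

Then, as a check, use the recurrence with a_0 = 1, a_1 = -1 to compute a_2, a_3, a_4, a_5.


Substitute y = sum_n a_n x^n.
y''(x) has coefficient (n+2)(n+1) a_{n+2} at x^n;
5 x y'(x) has coefficient 5 n a_n at x^n (shift);
6 y(x) has coefficient 6 a_n at x^n.
Matching x^n: (n+2)(n+1) a_{n+2} + (5n + 6) a_n = 0.
Thus a_{n+2} = (-5n - 6) / ((n+1)(n+2)) * a_n.

Check with a_0 = 1, a_1 = -1 (apply the recurrence for n = 0, 1, 2, 3): a_0 = 1, a_1 = -1, a_2 = -3, a_3 = 11/6, a_4 = 4, a_5 = -77/40.

a_(n+2) = (-5n - 6) / ((n+1)(n+2)) * a_n; check: a_0 = 1, a_1 = -1, a_2 = -3, a_3 = 11/6, a_4 = 4, a_5 = -77/40


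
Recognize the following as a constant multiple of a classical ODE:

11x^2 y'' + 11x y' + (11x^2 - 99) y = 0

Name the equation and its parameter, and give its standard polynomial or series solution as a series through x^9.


All three coefficients share the factor 11; dividing through by 11 gives  x^2 y'' + x y' + (x^2 - 9) y = 0.
This matches the Bessel equation x^2 y'' + x y' + (x^2 - nu^2) y = 0 with nu^2 = 9, so nu = 3; the solution bounded at x = 0 is J_3(x).
Frobenius at x = 0: indicial roots ±nu; for r = nu the recurrence k(k + 2nu) c_k = -c_{k-2} gives the standard series J_nu(x) = sum_{k>=0} (-1)^k / (k! (k+nu)!) (x/2)^(2k+nu). Evaluate the first 4 terms:
  k = 0: (-1)^0 / (0! * 3! * 2^3) x^3 = 1/(1*6*8) x^3 = (1/48) x^3
  k = 1: (-1)^1 / (1! * 4! * 2^5) x^5 = -1/(1*24*32) x^5 = (-1/768) x^5
  k = 2: (-1)^2 / (2! * 5! * 2^7) x^7 = 1/(2*120*128) x^7 = (1/30720) x^7
  k = 3: (-1)^3 / (3! * 6! * 2^9) x^9 = -1/(6*720*512) x^9 = (-1/2211840) x^9
Hence J_3(x) = -x^9/2211840 + x^7/30720 - x^5/768 + x^3/48 + ....

J_3(x); series = -x^9/2211840 + x^7/30720 - x^5/768 + x^3/48


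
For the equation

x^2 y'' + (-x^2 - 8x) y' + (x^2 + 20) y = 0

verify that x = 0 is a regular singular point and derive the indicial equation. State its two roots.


Divide by x^2 to reach normal form y'' + P_1(x) y' + P_2(x) y = 0 with P_1(x) = -1 - 8/x and P_2(x) = 1 + 20/x^2.
x = 0 is a singular point because the y'-coefficient -1 - 8/x has a pole at x = 0 and the y-coefficient 1 + 20/x^2 has a pole at x = 0.
It is a regular singular point because x P_1(x) = p(x) = -x - 8 and x^2 P_2(x) = q(x) = x^2 + 20 are polynomials, hence analytic at x = 0.
p(0) = -8,  q(0) = 20.
Indicial equation: r(r-1) + p(0) r + q(0) = 0, i.e. r^2 + (p(0) - 1) r + q(0) = 0, i.e. r^2 - 9 r + 20 = 0.
Discriminant: (-9)^2 - 4(20) = 1, so r = (9 ± 1)/2.
Solving: r_1 = 5, r_2 = 4.

indicial: r^2 - 9 r + 20 = 0; roots r_1 = 5, r_2 = 4


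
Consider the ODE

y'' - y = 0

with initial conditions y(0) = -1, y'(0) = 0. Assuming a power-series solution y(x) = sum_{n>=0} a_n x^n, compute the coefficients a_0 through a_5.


Ansatz: y(x) = sum_{n>=0} a_n x^n, so y'(x) = sum_{n>=1} n a_n x^(n-1) and y''(x) = sum_{n>=2} n(n-1) a_n x^(n-2).
Substitute into P(x) y'' + Q(x) y' + R(x) y = 0 with P(x) = 1, Q(x) = 0, R(x) = -1, and match powers of x.
Initial conditions: a_0 = -1, a_1 = 0.
Setting the coefficient of each power of x to zero and solving order by order (substituting the coefficients already found):
  x^0: 2 a_2 - a_0 = 0  ->  2 a_2 = a_0 = -1  ->  a_2 = -1/2
  x^1: 6 a_3 - a_1 = 0  ->  6 a_3 = a_1 = 0  ->  a_3 = 0
  x^2: 12 a_4 - a_2 = 0  ->  12 a_4 = a_2 = -1/2  ->  a_4 = -1/24
  x^3: 20 a_5 - a_3 = 0  ->  20 a_5 = a_3 = 0  ->  a_5 = 0
Truncated series: y(x) = -1 - (1/2) x^2 - (1/24) x^4 + O(x^6).

a_0 = -1; a_1 = 0; a_2 = -1/2; a_3 = 0; a_4 = -1/24; a_5 = 0


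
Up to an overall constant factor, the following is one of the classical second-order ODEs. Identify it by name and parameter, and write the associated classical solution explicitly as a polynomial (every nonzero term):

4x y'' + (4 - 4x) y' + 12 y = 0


All three coefficients share the factor 4; dividing through by 4 gives  x y'' + (1 - x) y' + 3 y = 0.
This matches the Laguerre equation x y'' + (1 - x) y' + n y = 0 with n = 3; the polynomial solution is L_3(x).
With y = sum_k a_k x^k, matching x^k gives (k+1)k a_{k+1} + (k+1) a_{k+1} - k a_k + n a_k = 0, i.e. (k+1)^2 a_{k+1} = (k - n) a_k = (k - 3) a_k. The right side vanishes at k = 3, so the series terminates at degree 3.
Standard normalization L_n(0) = 1 gives a_0 = 1. Work upward with a_{k+1} = (k - 3) a_k / (k+1)^2:
  a_1 = (0 - 3)(1) / 1^2 = -3/1 = -3
  a_2 = (1 - 3)(-3) / 2^2 = 6/4 = 3/2
  a_3 = (2 - 3)(3/2) / 3^2 = (-3/2)/9 = -1/6
Hence L_3(x) = -x^3/6 + 3 x^2/2 - 3 x + 1.

L_3(x); series = -x^3/6 + 3 x^2/2 - 3 x + 1


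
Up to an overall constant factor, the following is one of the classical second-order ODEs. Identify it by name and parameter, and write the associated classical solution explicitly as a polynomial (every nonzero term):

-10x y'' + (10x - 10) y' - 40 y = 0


All three coefficients share the factor -10; dividing through by -10 gives  x y'' + (1 - x) y' + 4 y = 0.
This matches the Laguerre equation x y'' + (1 - x) y' + n y = 0 with n = 4; the polynomial solution is L_4(x).
With y = sum_k a_k x^k, matching x^k gives (k+1)k a_{k+1} + (k+1) a_{k+1} - k a_k + n a_k = 0, i.e. (k+1)^2 a_{k+1} = (k - n) a_k = (k - 4) a_k. The right side vanishes at k = 4, so the series terminates at degree 4.
Standard normalization L_n(0) = 1 gives a_0 = 1. Work upward with a_{k+1} = (k - 4) a_k / (k+1)^2:
  a_1 = (0 - 4)(1) / 1^2 = -4/1 = -4
  a_2 = (1 - 4)(-4) / 2^2 = 12/4 = 3
  a_3 = (2 - 4)(3) / 3^2 = -6/9 = -2/3
  a_4 = (3 - 4)(-2/3) / 4^2 = (2/3)/16 = 1/24
Hence L_4(x) = x^4/24 - 2 x^3/3 + 3 x^2 - 4 x + 1.

L_4(x); series = x^4/24 - 2 x^3/3 + 3 x^2 - 4 x + 1


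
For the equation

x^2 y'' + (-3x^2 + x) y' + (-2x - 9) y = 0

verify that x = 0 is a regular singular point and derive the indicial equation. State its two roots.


Divide by x^2 to reach normal form y'' + P_1(x) y' + P_2(x) y = 0 with P_1(x) = -3 + 1/x and P_2(x) = -2/x - 9/x^2.
x = 0 is a singular point because the y'-coefficient -3 + 1/x has a pole at x = 0 and the y-coefficient -2/x - 9/x^2 has a pole at x = 0.
It is a regular singular point because x P_1(x) = p(x) = 1 - 3x and x^2 P_2(x) = q(x) = -2x - 9 are polynomials, hence analytic at x = 0.
p(0) = 1,  q(0) = -9.
Indicial equation: r(r-1) + p(0) r + q(0) = 0, i.e. r^2 + (p(0) - 1) r + q(0) = 0, i.e. r^2 - 9 = 0.
Discriminant: (0)^2 - 4(-9) = 36, so r = (0 ± 6)/2.
Solving: r_1 = 3, r_2 = -3.

indicial: r^2 - 9 = 0; roots r_1 = 3, r_2 = -3


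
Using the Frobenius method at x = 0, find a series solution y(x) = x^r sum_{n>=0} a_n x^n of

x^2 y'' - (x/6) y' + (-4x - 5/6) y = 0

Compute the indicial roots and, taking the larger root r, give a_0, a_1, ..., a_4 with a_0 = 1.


Write in Frobenius form y'' + (p(x)/x) y' + (q(x)/x^2) y = 0:
  p(x) = -1/6,  q(x) = -4x - 5/6.
Indicial equation: r(r-1) + (-1/6) r + (-5/6) = 0 -> roots r_1 = 5/3, r_2 = -1/2.
Take r = r_1 = 5/3. Let y(x) = x^r sum_{n>=0} a_n x^n with a_0 = 1.
Substitute y = x^r sum a_n x^n and match x^{r+n}. The recurrence is
  D(n) a_n - 4 a_{n-1} = 0,  where D(n) = (r+n)(r+n-1) + (-1/6)(r+n) + (-5/6).
  a_n = 4 / D(n) * a_{n-1}.
Since the indicial polynomial factors as (r - r_1)(r - r_2), D(n) = (r_1 + n - r_1)(r_1 + n - r_2) = n(n + 13/6).
Evaluating step by step (a_0 = 1):
  n = 1: D(1) = 1(1 + 13/6) = 19/6; numerator = 4(1) = 4; a_1 = (4)/(19/6) = 24/19
  n = 2: D(2) = 2(2 + 13/6) = 25/3; numerator = 4(24/19) = 96/19; a_2 = (96/19)/(25/3) = 288/475
  n = 3: D(3) = 3(3 + 13/6) = 31/2; numerator = 4(288/475) = 1152/475; a_3 = (1152/475)/(31/2) = 2304/14725
  n = 4: D(4) = 4(4 + 13/6) = 74/3; numerator = 4(2304/14725) = 9216/14725; a_4 = (9216/14725)/(74/3) = 13824/544825

r = 5/3; a_0 = 1; a_1 = 24/19; a_2 = 288/475; a_3 = 2304/14725; a_4 = 13824/544825


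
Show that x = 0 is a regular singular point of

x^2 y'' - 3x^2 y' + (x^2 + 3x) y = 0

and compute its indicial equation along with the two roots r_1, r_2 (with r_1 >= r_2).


Divide by x^2 to reach normal form y'' + P_1(x) y' + P_2(x) y = 0 with P_1(x) = -3 and P_2(x) = 1 + 3/x.
x = 0 is a singular point because the y-coefficient 1 + 3/x has a pole at x = 0.
It is a regular singular point because x P_1(x) = p(x) = -3x and x^2 P_2(x) = q(x) = x^2 + 3x are polynomials, hence analytic at x = 0.
p(0) = 0,  q(0) = 0.
Indicial equation: r(r-1) + p(0) r + q(0) = 0, i.e. r^2 + (p(0) - 1) r + q(0) = 0, i.e. r^2 - 1 r = 0.
Discriminant: (-1)^2 - 4(0) = 1, so r = (1 ± 1)/2.
Solving: r_1 = 1, r_2 = 0.

indicial: r^2 - 1 r = 0; roots r_1 = 1, r_2 = 0


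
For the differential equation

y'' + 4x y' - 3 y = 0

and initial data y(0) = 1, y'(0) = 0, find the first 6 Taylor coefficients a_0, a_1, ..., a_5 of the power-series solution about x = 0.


Ansatz: y(x) = sum_{n>=0} a_n x^n, so y'(x) = sum_{n>=1} n a_n x^(n-1) and y''(x) = sum_{n>=2} n(n-1) a_n x^(n-2).
Substitute into P(x) y'' + Q(x) y' + R(x) y = 0 with P(x) = 1, Q(x) = 4x, R(x) = -3, and match powers of x.
Initial conditions: a_0 = 1, a_1 = 0.
Setting the coefficient of each power of x to zero and solving order by order (substituting the coefficients already found):
  x^0: 2 a_2 - 3 a_0 = 0  ->  2 a_2 = 3 a_0 = 3  ->  a_2 = 3/2
  x^1: 6 a_3 + a_1 = 0  ->  6 a_3 = -a_1 = 0  ->  a_3 = 0
  x^2: 12 a_4 + 5 a_2 = 0  ->  12 a_4 = -5 a_2 = -15/2  ->  a_4 = -5/8
  x^3: 20 a_5 + 9 a_3 = 0  ->  20 a_5 = -9 a_3 = 0  ->  a_5 = 0
Truncated series: y(x) = 1 + (3/2) x^2 - (5/8) x^4 + O(x^6).

a_0 = 1; a_1 = 0; a_2 = 3/2; a_3 = 0; a_4 = -5/8; a_5 = 0


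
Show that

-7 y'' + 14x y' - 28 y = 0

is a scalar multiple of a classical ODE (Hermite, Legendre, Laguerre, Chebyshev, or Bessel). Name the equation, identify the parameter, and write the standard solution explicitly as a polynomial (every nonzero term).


All three coefficients share the factor -7; dividing through by -7 gives  y'' - 2x y' + 4 y = 0.
This matches the Hermite equation y'' - 2x y' + 2n y = 0 with 2n = 4, so n = 2; the polynomial solution is H_2(x).
With y = sum_k a_k x^k, matching x^k gives (k+2)(k+1) a_{k+2} = 2(k - n) a_k = 2(k - 2) a_k. The right side vanishes at k = 2, so the series with the parity of 2 terminates at degree 2.
Standard normalization: leading coefficient of H_n is 2^n, so a_2 = 2^2 = 4. Work downward with a_k = (k+1)(k+2) a_{k+2} / (2(k - n)):
  a_0 = (1)(2)(4) / (2(0 - 2)) = 8/(-4) = -2
Hence H_2(x) = 4 x^2 - 2.

H_2(x); series = 4 x^2 - 2


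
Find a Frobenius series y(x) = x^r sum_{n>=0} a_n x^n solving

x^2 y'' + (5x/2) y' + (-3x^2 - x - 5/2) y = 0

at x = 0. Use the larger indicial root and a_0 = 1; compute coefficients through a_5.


Write in Frobenius form y'' + (p(x)/x) y' + (q(x)/x^2) y = 0:
  p(x) = 5/2,  q(x) = -3x^2 - x - 5/2.
Indicial equation: r(r-1) + (5/2) r + (-5/2) = 0 -> roots r_1 = 1, r_2 = -5/2.
Take r = r_1 = 1. Let y(x) = x^r sum_{n>=0} a_n x^n with a_0 = 1.
Substitute y = x^r sum a_n x^n and match x^{r+n}. The recurrence is
  D(n) a_n - 1 a_{n-1} - 3 a_{n-2} = 0,  where D(n) = (r+n)(r+n-1) + (5/2)(r+n) + (-5/2).
  a_n = [1 a_{n-1} + 3 a_{n-2}] / D(n).
Since the indicial polynomial factors as (r - r_1)(r - r_2), D(n) = (r_1 + n - r_1)(r_1 + n - r_2) = n(n + 7/2).
Evaluating step by step (a_0 = 1):
  n = 1: D(1) = 1(1 + 7/2) = 9/2; numerator = 1(1) = 1; a_1 = (1)/(9/2) = 2/9
  n = 2: D(2) = 2(2 + 7/2) = 11; numerator = 1(2/9) + 3(1) = 29/9; a_2 = (29/9)/(11) = 29/99
  n = 3: D(3) = 3(3 + 7/2) = 39/2; numerator = 1(29/99) + 3(2/9) = 95/99; a_3 = (95/99)/(39/2) = 190/3861
  n = 4: D(4) = 4(4 + 7/2) = 30; numerator = 1(190/3861) + 3(29/99) = 3583/3861; a_4 = (3583/3861)/(30) = 3583/115830
  n = 5: D(5) = 5(5 + 7/2) = 85/2; numerator = 1(3583/115830) + 3(190/3861) = 1591/8910; a_5 = (1591/8910)/(85/2) = 1591/378675

r = 1; a_0 = 1; a_1 = 2/9; a_2 = 29/99; a_3 = 190/3861; a_4 = 3583/115830; a_5 = 1591/378675


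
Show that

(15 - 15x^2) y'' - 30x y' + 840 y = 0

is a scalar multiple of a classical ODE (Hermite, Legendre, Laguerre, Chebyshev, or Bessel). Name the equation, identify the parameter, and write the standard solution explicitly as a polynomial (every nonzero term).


All three coefficients share the factor 15; dividing through by 15 gives  (1 - x^2) y'' - 2x y' + 56 y = 0.
This matches the Legendre equation (1 - x^2) y'' - 2x y' + n(n+1) y = 0 (note the -2x y' term) with n(n+1) = 56, so n = 7; the polynomial solution is P_7(x).
With y = sum_k a_k x^k, matching x^k gives (k+2)(k+1) a_{k+2} = [k(k+1) - n(n+1)] a_k = (k - 7)(k + 8) a_k. The right side vanishes at k = 7, so the series with the parity of 7 terminates at degree 7.
Standard normalization (P_n(1) = 1): leading coefficient (2n)!/(2^n (n!)^2) = 87178291200/(128*25401600) = 429/16, so a_7 = 429/16. Work downward with a_k = (k+1)(k+2) a_{k+2} / ((k - 7)(k + 8)):
  a_5 = (6)(7)(429/16) / ((5 - 7)(5 + 8)) = (9009/8)/(-26) = -693/16
  a_3 = (4)(5)(-693/16) / ((3 - 7)(3 + 8)) = (-3465/4)/(-44) = 315/16
  a_1 = (2)(3)(315/16) / ((1 - 7)(1 + 8)) = (945/8)/(-54) = -35/16
Hence P_7(x) = 429 x^7/16 - 693 x^5/16 + 315 x^3/16 - 35 x/16.

P_7(x); series = 429 x^7/16 - 693 x^5/16 + 315 x^3/16 - 35 x/16


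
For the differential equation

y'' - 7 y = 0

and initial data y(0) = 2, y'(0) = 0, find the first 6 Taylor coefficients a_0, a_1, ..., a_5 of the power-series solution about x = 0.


Ansatz: y(x) = sum_{n>=0} a_n x^n, so y'(x) = sum_{n>=1} n a_n x^(n-1) and y''(x) = sum_{n>=2} n(n-1) a_n x^(n-2).
Substitute into P(x) y'' + Q(x) y' + R(x) y = 0 with P(x) = 1, Q(x) = 0, R(x) = -7, and match powers of x.
Initial conditions: a_0 = 2, a_1 = 0.
Setting the coefficient of each power of x to zero and solving order by order (substituting the coefficients already found):
  x^0: 2 a_2 - 7 a_0 = 0  ->  2 a_2 = 7 a_0 = 14  ->  a_2 = 7
  x^1: 6 a_3 - 7 a_1 = 0  ->  6 a_3 = 7 a_1 = 0  ->  a_3 = 0
  x^2: 12 a_4 - 7 a_2 = 0  ->  12 a_4 = 7 a_2 = 49  ->  a_4 = 49/12
  x^3: 20 a_5 - 7 a_3 = 0  ->  20 a_5 = 7 a_3 = 0  ->  a_5 = 0
Truncated series: y(x) = 2 + 7 x^2 + (49/12) x^4 + O(x^6).

a_0 = 2; a_1 = 0; a_2 = 7; a_3 = 0; a_4 = 49/12; a_5 = 0


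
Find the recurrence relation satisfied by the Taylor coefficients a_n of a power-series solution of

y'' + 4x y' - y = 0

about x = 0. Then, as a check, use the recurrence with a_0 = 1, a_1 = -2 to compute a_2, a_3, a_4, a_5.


Substitute y = sum_n a_n x^n.
y''(x) has coefficient (n+2)(n+1) a_{n+2} at x^n;
4 x y'(x) has coefficient 4 n a_n at x^n (shift);
-y(x) has coefficient -1 a_n at x^n.
Matching x^n: (n+2)(n+1) a_{n+2} + (4n - 1) a_n = 0.
Thus a_{n+2} = (-4n + 1) / ((n+1)(n+2)) * a_n.

Check with a_0 = 1, a_1 = -2 (apply the recurrence for n = 0, 1, 2, 3): a_0 = 1, a_1 = -2, a_2 = 1/2, a_3 = 1, a_4 = -7/24, a_5 = -11/20.

a_(n+2) = (-4n + 1) / ((n+1)(n+2)) * a_n; check: a_0 = 1, a_1 = -2, a_2 = 1/2, a_3 = 1, a_4 = -7/24, a_5 = -11/20


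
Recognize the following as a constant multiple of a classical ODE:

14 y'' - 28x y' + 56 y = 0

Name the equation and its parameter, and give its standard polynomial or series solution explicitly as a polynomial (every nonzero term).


All three coefficients share the factor 14; dividing through by 14 gives  y'' - 2x y' + 4 y = 0.
This matches the Hermite equation y'' - 2x y' + 2n y = 0 with 2n = 4, so n = 2; the polynomial solution is H_2(x).
With y = sum_k a_k x^k, matching x^k gives (k+2)(k+1) a_{k+2} = 2(k - n) a_k = 2(k - 2) a_k. The right side vanishes at k = 2, so the series with the parity of 2 terminates at degree 2.
Standard normalization: leading coefficient of H_n is 2^n, so a_2 = 2^2 = 4. Work downward with a_k = (k+1)(k+2) a_{k+2} / (2(k - n)):
  a_0 = (1)(2)(4) / (2(0 - 2)) = 8/(-4) = -2
Hence H_2(x) = 4 x^2 - 2.

H_2(x); series = 4 x^2 - 2


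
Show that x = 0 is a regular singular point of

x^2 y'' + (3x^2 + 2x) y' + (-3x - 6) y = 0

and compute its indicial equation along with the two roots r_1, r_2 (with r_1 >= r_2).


Divide by x^2 to reach normal form y'' + P_1(x) y' + P_2(x) y = 0 with P_1(x) = 3 + 2/x and P_2(x) = -3/x - 6/x^2.
x = 0 is a singular point because the y'-coefficient 3 + 2/x has a pole at x = 0 and the y-coefficient -3/x - 6/x^2 has a pole at x = 0.
It is a regular singular point because x P_1(x) = p(x) = 3x + 2 and x^2 P_2(x) = q(x) = -3x - 6 are polynomials, hence analytic at x = 0.
p(0) = 2,  q(0) = -6.
Indicial equation: r(r-1) + p(0) r + q(0) = 0, i.e. r^2 + (p(0) - 1) r + q(0) = 0, i.e. r^2 + 1 r - 6 = 0.
Discriminant: (1)^2 - 4(-6) = 25, so r = (-1 ± 5)/2.
Solving: r_1 = 2, r_2 = -3.

indicial: r^2 + 1 r - 6 = 0; roots r_1 = 2, r_2 = -3


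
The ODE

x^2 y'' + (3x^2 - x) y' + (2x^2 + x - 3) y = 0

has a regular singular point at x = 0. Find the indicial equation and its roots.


Divide by x^2 to reach normal form y'' + P_1(x) y' + P_2(x) y = 0 with P_1(x) = 3 - 1/x and P_2(x) = 2 + 1/x - 3/x^2.
x = 0 is a singular point because the y'-coefficient 3 - 1/x has a pole at x = 0 and the y-coefficient 2 + 1/x - 3/x^2 has a pole at x = 0.
It is a regular singular point because x P_1(x) = p(x) = 3x - 1 and x^2 P_2(x) = q(x) = 2x^2 + x - 3 are polynomials, hence analytic at x = 0.
p(0) = -1,  q(0) = -3.
Indicial equation: r(r-1) + p(0) r + q(0) = 0, i.e. r^2 + (p(0) - 1) r + q(0) = 0, i.e. r^2 - 2 r - 3 = 0.
Discriminant: (-2)^2 - 4(-3) = 16, so r = (2 ± 4)/2.
Solving: r_1 = 3, r_2 = -1.

indicial: r^2 - 2 r - 3 = 0; roots r_1 = 3, r_2 = -1


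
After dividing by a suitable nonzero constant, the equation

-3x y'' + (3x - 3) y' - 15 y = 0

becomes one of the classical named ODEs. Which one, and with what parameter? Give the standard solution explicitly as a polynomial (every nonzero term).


All three coefficients share the factor -3; dividing through by -3 gives  x y'' + (1 - x) y' + 5 y = 0.
This matches the Laguerre equation x y'' + (1 - x) y' + n y = 0 with n = 5; the polynomial solution is L_5(x).
With y = sum_k a_k x^k, matching x^k gives (k+1)k a_{k+1} + (k+1) a_{k+1} - k a_k + n a_k = 0, i.e. (k+1)^2 a_{k+1} = (k - n) a_k = (k - 5) a_k. The right side vanishes at k = 5, so the series terminates at degree 5.
Standard normalization L_n(0) = 1 gives a_0 = 1. Work upward with a_{k+1} = (k - 5) a_k / (k+1)^2:
  a_1 = (0 - 5)(1) / 1^2 = -5/1 = -5
  a_2 = (1 - 5)(-5) / 2^2 = 20/4 = 5
  a_3 = (2 - 5)(5) / 3^2 = -15/9 = -5/3
  a_4 = (3 - 5)(-5/3) / 4^2 = (10/3)/16 = 5/24
  a_5 = (4 - 5)(5/24) / 5^2 = (-5/24)/25 = -1/120
Hence L_5(x) = -x^5/120 + 5 x^4/24 - 5 x^3/3 + 5 x^2 - 5 x + 1.

L_5(x); series = -x^5/120 + 5 x^4/24 - 5 x^3/3 + 5 x^2 - 5 x + 1


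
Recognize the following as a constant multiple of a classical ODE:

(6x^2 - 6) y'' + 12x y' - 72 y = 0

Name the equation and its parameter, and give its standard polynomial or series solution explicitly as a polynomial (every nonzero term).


All three coefficients share the factor -6; dividing through by -6 gives  (1 - x^2) y'' - 2x y' + 12 y = 0.
This matches the Legendre equation (1 - x^2) y'' - 2x y' + n(n+1) y = 0 (note the -2x y' term) with n(n+1) = 12, so n = 3; the polynomial solution is P_3(x).
With y = sum_k a_k x^k, matching x^k gives (k+2)(k+1) a_{k+2} = [k(k+1) - n(n+1)] a_k = (k - 3)(k + 4) a_k. The right side vanishes at k = 3, so the series with the parity of 3 terminates at degree 3.
Standard normalization (P_n(1) = 1): leading coefficient (2n)!/(2^n (n!)^2) = 720/(8*36) = 5/2, so a_3 = 5/2. Work downward with a_k = (k+1)(k+2) a_{k+2} / ((k - 3)(k + 4)):
  a_1 = (2)(3)(5/2) / ((1 - 3)(1 + 4)) = 15/(-10) = -3/2
Hence P_3(x) = 5 x^3/2 - 3 x/2.

P_3(x); series = 5 x^3/2 - 3 x/2


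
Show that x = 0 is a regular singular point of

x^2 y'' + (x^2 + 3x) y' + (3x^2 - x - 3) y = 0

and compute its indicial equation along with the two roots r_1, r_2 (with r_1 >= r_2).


Divide by x^2 to reach normal form y'' + P_1(x) y' + P_2(x) y = 0 with P_1(x) = 1 + 3/x and P_2(x) = 3 - 1/x - 3/x^2.
x = 0 is a singular point because the y'-coefficient 1 + 3/x has a pole at x = 0 and the y-coefficient 3 - 1/x - 3/x^2 has a pole at x = 0.
It is a regular singular point because x P_1(x) = p(x) = x + 3 and x^2 P_2(x) = q(x) = 3x^2 - x - 3 are polynomials, hence analytic at x = 0.
p(0) = 3,  q(0) = -3.
Indicial equation: r(r-1) + p(0) r + q(0) = 0, i.e. r^2 + (p(0) - 1) r + q(0) = 0, i.e. r^2 + 2 r - 3 = 0.
Discriminant: (2)^2 - 4(-3) = 16, so r = (-2 ± 4)/2.
Solving: r_1 = 1, r_2 = -3.

indicial: r^2 + 2 r - 3 = 0; roots r_1 = 1, r_2 = -3


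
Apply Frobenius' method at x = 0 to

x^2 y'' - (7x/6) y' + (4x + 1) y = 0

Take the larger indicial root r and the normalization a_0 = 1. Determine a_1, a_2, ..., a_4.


Write in Frobenius form y'' + (p(x)/x) y' + (q(x)/x^2) y = 0:
  p(x) = -7/6,  q(x) = 4x + 1.
Indicial equation: r(r-1) + (-7/6) r + (1) = 0 -> roots r_1 = 3/2, r_2 = 2/3.
Take r = r_1 = 3/2. Let y(x) = x^r sum_{n>=0} a_n x^n with a_0 = 1.
Substitute y = x^r sum a_n x^n and match x^{r+n}. The recurrence is
  D(n) a_n + 4 a_{n-1} = 0,  where D(n) = (r+n)(r+n-1) + (-7/6)(r+n) + (1).
  a_n = -4 / D(n) * a_{n-1}.
Since the indicial polynomial factors as (r - r_1)(r - r_2), D(n) = (r_1 + n - r_1)(r_1 + n - r_2) = n(n + 5/6).
Evaluating step by step (a_0 = 1):
  n = 1: D(1) = 1(1 + 5/6) = 11/6; numerator = -4(1) = -4; a_1 = (-4)/(11/6) = -24/11
  n = 2: D(2) = 2(2 + 5/6) = 17/3; numerator = -4(-24/11) = 96/11; a_2 = (96/11)/(17/3) = 288/187
  n = 3: D(3) = 3(3 + 5/6) = 23/2; numerator = -4(288/187) = -1152/187; a_3 = (-1152/187)/(23/2) = -2304/4301
  n = 4: D(4) = 4(4 + 5/6) = 58/3; numerator = -4(-2304/4301) = 9216/4301; a_4 = (9216/4301)/(58/3) = 13824/124729

r = 3/2; a_0 = 1; a_1 = -24/11; a_2 = 288/187; a_3 = -2304/4301; a_4 = 13824/124729


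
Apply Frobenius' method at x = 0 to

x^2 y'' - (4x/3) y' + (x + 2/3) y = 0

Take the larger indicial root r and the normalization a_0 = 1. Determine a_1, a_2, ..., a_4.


Write in Frobenius form y'' + (p(x)/x) y' + (q(x)/x^2) y = 0:
  p(x) = -4/3,  q(x) = x + 2/3.
Indicial equation: r(r-1) + (-4/3) r + (2/3) = 0 -> roots r_1 = 2, r_2 = 1/3.
Take r = r_1 = 2. Let y(x) = x^r sum_{n>=0} a_n x^n with a_0 = 1.
Substitute y = x^r sum a_n x^n and match x^{r+n}. The recurrence is
  D(n) a_n + 1 a_{n-1} = 0,  where D(n) = (r+n)(r+n-1) + (-4/3)(r+n) + (2/3).
  a_n = -1 / D(n) * a_{n-1}.
Since the indicial polynomial factors as (r - r_1)(r - r_2), D(n) = (r_1 + n - r_1)(r_1 + n - r_2) = n(n + 5/3).
Evaluating step by step (a_0 = 1):
  n = 1: D(1) = 1(1 + 5/3) = 8/3; numerator = -1(1) = -1; a_1 = (-1)/(8/3) = -3/8
  n = 2: D(2) = 2(2 + 5/3) = 22/3; numerator = -1(-3/8) = 3/8; a_2 = (3/8)/(22/3) = 9/176
  n = 3: D(3) = 3(3 + 5/3) = 14; numerator = -1(9/176) = -9/176; a_3 = (-9/176)/(14) = -9/2464
  n = 4: D(4) = 4(4 + 5/3) = 68/3; numerator = -1(-9/2464) = 9/2464; a_4 = (9/2464)/(68/3) = 27/167552

r = 2; a_0 = 1; a_1 = -3/8; a_2 = 9/176; a_3 = -9/2464; a_4 = 27/167552


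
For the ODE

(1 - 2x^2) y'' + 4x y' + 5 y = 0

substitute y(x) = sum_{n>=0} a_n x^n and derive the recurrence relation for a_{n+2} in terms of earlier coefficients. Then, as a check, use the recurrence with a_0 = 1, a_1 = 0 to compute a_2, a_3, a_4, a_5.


Substitute y = sum_n a_n x^n.
(1 - 2 x^2) y'' contributes (n+2)(n+1) a_{n+2} - 2 n(n-1) a_n at x^n.
4 x y'(x) contributes 4 n a_n at x^n.
5 y(x) contributes 5 a_n at x^n.
Matching x^n: (n+2)(n+1) a_{n+2} + (-2 n(n-1) + 4 n + 5) a_n = 0.
Thus a_{n+2} = (2 n(n-1) - 4 n - 5) / ((n+1)(n+2)) * a_n.

Check with a_0 = 1, a_1 = 0 (apply the recurrence for n = 0, 1, 2, 3): a_0 = 1, a_1 = 0, a_2 = -5/2, a_3 = 0, a_4 = 15/8, a_5 = 0.

a_(n+2) = (2 n(n-1) - 4 n - 5) / ((n+1)(n+2)) * a_n; check: a_0 = 1, a_1 = 0, a_2 = -5/2, a_3 = 0, a_4 = 15/8, a_5 = 0


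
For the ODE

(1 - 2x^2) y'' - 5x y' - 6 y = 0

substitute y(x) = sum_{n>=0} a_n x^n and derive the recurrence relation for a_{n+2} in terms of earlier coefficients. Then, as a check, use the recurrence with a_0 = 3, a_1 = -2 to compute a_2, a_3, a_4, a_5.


Substitute y = sum_n a_n x^n.
(1 - 2 x^2) y'' contributes (n+2)(n+1) a_{n+2} - 2 n(n-1) a_n at x^n.
-5 x y'(x) contributes -5 n a_n at x^n.
-6 y(x) contributes -6 a_n at x^n.
Matching x^n: (n+2)(n+1) a_{n+2} + (-2 n(n-1) - 5 n - 6) a_n = 0.
Thus a_{n+2} = (2 n(n-1) + 5 n + 6) / ((n+1)(n+2)) * a_n.

Check with a_0 = 3, a_1 = -2 (apply the recurrence for n = 0, 1, 2, 3): a_0 = 3, a_1 = -2, a_2 = 9, a_3 = -11/3, a_4 = 15, a_5 = -121/20.

a_(n+2) = (2 n(n-1) + 5 n + 6) / ((n+1)(n+2)) * a_n; check: a_0 = 3, a_1 = -2, a_2 = 9, a_3 = -11/3, a_4 = 15, a_5 = -121/20


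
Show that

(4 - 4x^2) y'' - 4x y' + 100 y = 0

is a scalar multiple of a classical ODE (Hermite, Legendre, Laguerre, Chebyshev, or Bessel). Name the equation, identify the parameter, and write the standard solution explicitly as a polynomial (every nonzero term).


All three coefficients share the factor 4; dividing through by 4 gives  (1 - x^2) y'' - x y' + 25 y = 0.
This matches the Chebyshev equation (1 - x^2) y'' - x y' + n^2 y = 0 (note the -x y' term, not -2x y') with n^2 = 25, so n = 5; the polynomial solution is T_5(x).
With y = sum_k a_k x^k, matching x^k gives (k+2)(k+1) a_{k+2} = (k^2 - n^2) a_k = (k - 5)(k + 5) a_k. The right side vanishes at k = 5, so the series with the parity of 5 terminates at degree 5.
Standard normalization: leading coefficient of T_n is 2^(n-1), so a_5 = 2^4 = 16. Work downward with a_k = (k+1)(k+2) a_{k+2} / ((k - 5)(k + 5)):
  a_3 = (4)(5)(16) / ((3 - 5)(3 + 5)) = 320/(-16) = -20
  a_1 = (2)(3)(-20) / ((1 - 5)(1 + 5)) = -120/(-24) = 5
Hence T_5(x) = 16 x^5 - 20 x^3 + 5 x.

T_5(x); series = 16 x^5 - 20 x^3 + 5 x


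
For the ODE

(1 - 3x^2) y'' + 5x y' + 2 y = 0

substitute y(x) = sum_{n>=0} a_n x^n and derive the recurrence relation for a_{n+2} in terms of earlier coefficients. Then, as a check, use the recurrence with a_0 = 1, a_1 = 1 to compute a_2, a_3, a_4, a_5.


Substitute y = sum_n a_n x^n.
(1 - 3 x^2) y'' contributes (n+2)(n+1) a_{n+2} - 3 n(n-1) a_n at x^n.
5 x y'(x) contributes 5 n a_n at x^n.
2 y(x) contributes 2 a_n at x^n.
Matching x^n: (n+2)(n+1) a_{n+2} + (-3 n(n-1) + 5 n + 2) a_n = 0.
Thus a_{n+2} = (3 n(n-1) - 5 n - 2) / ((n+1)(n+2)) * a_n.

Check with a_0 = 1, a_1 = 1 (apply the recurrence for n = 0, 1, 2, 3): a_0 = 1, a_1 = 1, a_2 = -1, a_3 = -7/6, a_4 = 1/2, a_5 = -7/120.

a_(n+2) = (3 n(n-1) - 5 n - 2) / ((n+1)(n+2)) * a_n; check: a_0 = 1, a_1 = 1, a_2 = -1, a_3 = -7/6, a_4 = 1/2, a_5 = -7/120


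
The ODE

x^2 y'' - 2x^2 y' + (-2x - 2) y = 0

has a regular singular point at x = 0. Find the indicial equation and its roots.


Divide by x^2 to reach normal form y'' + P_1(x) y' + P_2(x) y = 0 with P_1(x) = -2 and P_2(x) = -2/x - 2/x^2.
x = 0 is a singular point because the y-coefficient -2/x - 2/x^2 has a pole at x = 0.
It is a regular singular point because x P_1(x) = p(x) = -2x and x^2 P_2(x) = q(x) = -2x - 2 are polynomials, hence analytic at x = 0.
p(0) = 0,  q(0) = -2.
Indicial equation: r(r-1) + p(0) r + q(0) = 0, i.e. r^2 + (p(0) - 1) r + q(0) = 0, i.e. r^2 - 1 r - 2 = 0.
Discriminant: (-1)^2 - 4(-2) = 9, so r = (1 ± 3)/2.
Solving: r_1 = 2, r_2 = -1.

indicial: r^2 - 1 r - 2 = 0; roots r_1 = 2, r_2 = -1


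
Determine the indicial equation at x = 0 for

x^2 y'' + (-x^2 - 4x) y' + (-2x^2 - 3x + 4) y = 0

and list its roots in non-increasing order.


Divide by x^2 to reach normal form y'' + P_1(x) y' + P_2(x) y = 0 with P_1(x) = -1 - 4/x and P_2(x) = -2 - 3/x + 4/x^2.
x = 0 is a singular point because the y'-coefficient -1 - 4/x has a pole at x = 0 and the y-coefficient -2 - 3/x + 4/x^2 has a pole at x = 0.
It is a regular singular point because x P_1(x) = p(x) = -x - 4 and x^2 P_2(x) = q(x) = -2x^2 - 3x + 4 are polynomials, hence analytic at x = 0.
p(0) = -4,  q(0) = 4.
Indicial equation: r(r-1) + p(0) r + q(0) = 0, i.e. r^2 + (p(0) - 1) r + q(0) = 0, i.e. r^2 - 5 r + 4 = 0.
Discriminant: (-5)^2 - 4(4) = 9, so r = (5 ± 3)/2.
Solving: r_1 = 4, r_2 = 1.

indicial: r^2 - 5 r + 4 = 0; roots r_1 = 4, r_2 = 1


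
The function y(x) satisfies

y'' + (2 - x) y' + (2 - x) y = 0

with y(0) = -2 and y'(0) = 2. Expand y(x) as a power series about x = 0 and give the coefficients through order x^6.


Ansatz: y(x) = sum_{n>=0} a_n x^n, so y'(x) = sum_{n>=1} n a_n x^(n-1) and y''(x) = sum_{n>=2} n(n-1) a_n x^(n-2).
Substitute into P(x) y'' + Q(x) y' + R(x) y = 0 with P(x) = 1, Q(x) = 2 - x, R(x) = 2 - x, and match powers of x.
Initial conditions: a_0 = -2, a_1 = 2.
Setting the coefficient of each power of x to zero and solving order by order (substituting the coefficients already found):
  x^0: 2 a_2 + 2 a_1 + 2 a_0 = 0  ->  2 a_2 = -2 a_1 - 2 a_0 = 0  ->  a_2 = 0
  x^1: 6 a_3 + 4 a_2 + a_1 - a_0 = 0  ->  6 a_3 = -4 a_2 - a_1 + a_0 = -4  ->  a_3 = -2/3
  x^2: 12 a_4 + 6 a_3 - a_1 = 0  ->  12 a_4 = -6 a_3 + a_1 = 6  ->  a_4 = 1/2
  x^3: 20 a_5 + 8 a_4 - a_3 - a_2 = 0  ->  20 a_5 = -8 a_4 + a_3 + a_2 = -14/3  ->  a_5 = -7/30
  x^4: 30 a_6 + 10 a_5 - 2 a_4 - a_3 = 0  ->  30 a_6 = -10 a_5 + 2 a_4 + a_3 = 8/3  ->  a_6 = 4/45
Truncated series: y(x) = -2 + 2 x - (2/3) x^3 + (1/2) x^4 - (7/30) x^5 + (4/45) x^6 + O(x^7).

a_0 = -2; a_1 = 2; a_2 = 0; a_3 = -2/3; a_4 = 1/2; a_5 = -7/30; a_6 = 4/45


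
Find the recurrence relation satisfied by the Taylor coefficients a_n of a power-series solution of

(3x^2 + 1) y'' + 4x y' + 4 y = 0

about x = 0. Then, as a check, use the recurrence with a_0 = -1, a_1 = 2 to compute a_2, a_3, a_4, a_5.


Substitute y = sum_n a_n x^n.
(1 + 3 x^2) y'' contributes (n+2)(n+1) a_{n+2} + 3 n(n-1) a_n at x^n.
4 x y'(x) contributes 4 n a_n at x^n.
4 y(x) contributes 4 a_n at x^n.
Matching x^n: (n+2)(n+1) a_{n+2} + (3 n(n-1) + 4 n + 4) a_n = 0.
Thus a_{n+2} = (-3 n(n-1) - 4 n - 4) / ((n+1)(n+2)) * a_n.

Check with a_0 = -1, a_1 = 2 (apply the recurrence for n = 0, 1, 2, 3): a_0 = -1, a_1 = 2, a_2 = 2, a_3 = -8/3, a_4 = -3, a_5 = 68/15.

a_(n+2) = (-3 n(n-1) - 4 n - 4) / ((n+1)(n+2)) * a_n; check: a_0 = -1, a_1 = 2, a_2 = 2, a_3 = -8/3, a_4 = -3, a_5 = 68/15


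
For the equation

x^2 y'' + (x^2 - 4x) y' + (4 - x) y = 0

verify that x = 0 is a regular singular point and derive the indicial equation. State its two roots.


Divide by x^2 to reach normal form y'' + P_1(x) y' + P_2(x) y = 0 with P_1(x) = 1 - 4/x and P_2(x) = -1/x + 4/x^2.
x = 0 is a singular point because the y'-coefficient 1 - 4/x has a pole at x = 0 and the y-coefficient -1/x + 4/x^2 has a pole at x = 0.
It is a regular singular point because x P_1(x) = p(x) = x - 4 and x^2 P_2(x) = q(x) = 4 - x are polynomials, hence analytic at x = 0.
p(0) = -4,  q(0) = 4.
Indicial equation: r(r-1) + p(0) r + q(0) = 0, i.e. r^2 + (p(0) - 1) r + q(0) = 0, i.e. r^2 - 5 r + 4 = 0.
Discriminant: (-5)^2 - 4(4) = 9, so r = (5 ± 3)/2.
Solving: r_1 = 4, r_2 = 1.

indicial: r^2 - 5 r + 4 = 0; roots r_1 = 4, r_2 = 1


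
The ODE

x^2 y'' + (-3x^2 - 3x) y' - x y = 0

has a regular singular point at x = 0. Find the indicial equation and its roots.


Divide by x^2 to reach normal form y'' + P_1(x) y' + P_2(x) y = 0 with P_1(x) = -3 - 3/x and P_2(x) = -1/x.
x = 0 is a singular point because the y'-coefficient -3 - 3/x has a pole at x = 0 and the y-coefficient -1/x has a pole at x = 0.
It is a regular singular point because x P_1(x) = p(x) = -3x - 3 and x^2 P_2(x) = q(x) = -x are polynomials, hence analytic at x = 0.
p(0) = -3,  q(0) = 0.
Indicial equation: r(r-1) + p(0) r + q(0) = 0, i.e. r^2 + (p(0) - 1) r + q(0) = 0, i.e. r^2 - 4 r = 0.
Discriminant: (-4)^2 - 4(0) = 16, so r = (4 ± 4)/2.
Solving: r_1 = 4, r_2 = 0.

indicial: r^2 - 4 r = 0; roots r_1 = 4, r_2 = 0


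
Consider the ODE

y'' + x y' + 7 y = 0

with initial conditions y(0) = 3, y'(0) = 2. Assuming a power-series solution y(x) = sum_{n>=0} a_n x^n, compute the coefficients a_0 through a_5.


Ansatz: y(x) = sum_{n>=0} a_n x^n, so y'(x) = sum_{n>=1} n a_n x^(n-1) and y''(x) = sum_{n>=2} n(n-1) a_n x^(n-2).
Substitute into P(x) y'' + Q(x) y' + R(x) y = 0 with P(x) = 1, Q(x) = x, R(x) = 7, and match powers of x.
Initial conditions: a_0 = 3, a_1 = 2.
Setting the coefficient of each power of x to zero and solving order by order (substituting the coefficients already found):
  x^0: 2 a_2 + 7 a_0 = 0  ->  2 a_2 = -7 a_0 = -21  ->  a_2 = -21/2
  x^1: 6 a_3 + 8 a_1 = 0  ->  6 a_3 = -8 a_1 = -16  ->  a_3 = -8/3
  x^2: 12 a_4 + 9 a_2 = 0  ->  12 a_4 = -9 a_2 = 189/2  ->  a_4 = 63/8
  x^3: 20 a_5 + 10 a_3 = 0  ->  20 a_5 = -10 a_3 = 80/3  ->  a_5 = 4/3
Truncated series: y(x) = 3 + 2 x - (21/2) x^2 - (8/3) x^3 + (63/8) x^4 + (4/3) x^5 + O(x^6).

a_0 = 3; a_1 = 2; a_2 = -21/2; a_3 = -8/3; a_4 = 63/8; a_5 = 4/3


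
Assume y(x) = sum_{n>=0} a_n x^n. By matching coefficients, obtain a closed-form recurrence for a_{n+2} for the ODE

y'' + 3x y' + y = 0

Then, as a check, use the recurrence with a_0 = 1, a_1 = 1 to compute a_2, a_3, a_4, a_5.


Substitute y = sum_n a_n x^n.
y''(x) has coefficient (n+2)(n+1) a_{n+2} at x^n;
3 x y'(x) has coefficient 3 n a_n at x^n (shift);
y(x) has coefficient 1 a_n at x^n.
Matching x^n: (n+2)(n+1) a_{n+2} + (3n + 1) a_n = 0.
Thus a_{n+2} = (-3n - 1) / ((n+1)(n+2)) * a_n.

Check with a_0 = 1, a_1 = 1 (apply the recurrence for n = 0, 1, 2, 3): a_0 = 1, a_1 = 1, a_2 = -1/2, a_3 = -2/3, a_4 = 7/24, a_5 = 1/3.

a_(n+2) = (-3n - 1) / ((n+1)(n+2)) * a_n; check: a_0 = 1, a_1 = 1, a_2 = -1/2, a_3 = -2/3, a_4 = 7/24, a_5 = 1/3


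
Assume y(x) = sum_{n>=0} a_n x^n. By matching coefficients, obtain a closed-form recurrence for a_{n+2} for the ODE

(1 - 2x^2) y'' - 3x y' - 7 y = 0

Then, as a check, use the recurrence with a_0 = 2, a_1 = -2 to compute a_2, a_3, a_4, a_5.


Substitute y = sum_n a_n x^n.
(1 - 2 x^2) y'' contributes (n+2)(n+1) a_{n+2} - 2 n(n-1) a_n at x^n.
-3 x y'(x) contributes -3 n a_n at x^n.
-7 y(x) contributes -7 a_n at x^n.
Matching x^n: (n+2)(n+1) a_{n+2} + (-2 n(n-1) - 3 n - 7) a_n = 0.
Thus a_{n+2} = (2 n(n-1) + 3 n + 7) / ((n+1)(n+2)) * a_n.

Check with a_0 = 2, a_1 = -2 (apply the recurrence for n = 0, 1, 2, 3): a_0 = 2, a_1 = -2, a_2 = 7, a_3 = -10/3, a_4 = 119/12, a_5 = -14/3.

a_(n+2) = (2 n(n-1) + 3 n + 7) / ((n+1)(n+2)) * a_n; check: a_0 = 2, a_1 = -2, a_2 = 7, a_3 = -10/3, a_4 = 119/12, a_5 = -14/3


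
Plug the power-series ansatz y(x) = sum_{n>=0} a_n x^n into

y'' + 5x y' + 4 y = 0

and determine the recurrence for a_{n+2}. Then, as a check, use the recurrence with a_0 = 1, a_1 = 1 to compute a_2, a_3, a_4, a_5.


Substitute y = sum_n a_n x^n.
y''(x) has coefficient (n+2)(n+1) a_{n+2} at x^n;
5 x y'(x) has coefficient 5 n a_n at x^n (shift);
4 y(x) has coefficient 4 a_n at x^n.
Matching x^n: (n+2)(n+1) a_{n+2} + (5n + 4) a_n = 0.
Thus a_{n+2} = (-5n - 4) / ((n+1)(n+2)) * a_n.

Check with a_0 = 1, a_1 = 1 (apply the recurrence for n = 0, 1, 2, 3): a_0 = 1, a_1 = 1, a_2 = -2, a_3 = -3/2, a_4 = 7/3, a_5 = 57/40.

a_(n+2) = (-5n - 4) / ((n+1)(n+2)) * a_n; check: a_0 = 1, a_1 = 1, a_2 = -2, a_3 = -3/2, a_4 = 7/3, a_5 = 57/40


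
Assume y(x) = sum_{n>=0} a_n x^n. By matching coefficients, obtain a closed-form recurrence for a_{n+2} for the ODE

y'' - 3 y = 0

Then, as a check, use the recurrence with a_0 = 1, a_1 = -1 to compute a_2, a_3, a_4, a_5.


Substitute y = sum_n a_n x^n into y'' + (const) y = 0.
y''(x) = sum_{n>=0} (n+2)(n+1) a_{n+2} x^n.
The ODE becomes sum_n [(n+2)(n+1) a_{n+2} - 3 a_n] x^n = 0.
Setting each coefficient to zero gives the recurrence:
  (n+2)(n+1) a_{n+2} - 3 a_n = 0,
  a_{n+2} = 3 / ((n+1)(n+2)) a_n.

Check with a_0 = 1, a_1 = -1 (apply the recurrence for n = 0, 1, 2, 3): a_0 = 1, a_1 = -1, a_2 = 3/2, a_3 = -1/2, a_4 = 3/8, a_5 = -3/40.

a_{n+2} = 3/((n+1)(n+2)) * a_n; check: a_0 = 1, a_1 = -1, a_2 = 3/2, a_3 = -1/2, a_4 = 3/8, a_5 = -3/40


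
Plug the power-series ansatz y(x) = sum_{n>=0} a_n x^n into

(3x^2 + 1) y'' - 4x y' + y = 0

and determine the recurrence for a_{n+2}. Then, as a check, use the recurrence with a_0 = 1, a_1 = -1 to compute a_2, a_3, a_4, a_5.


Substitute y = sum_n a_n x^n.
(1 + 3 x^2) y'' contributes (n+2)(n+1) a_{n+2} + 3 n(n-1) a_n at x^n.
-4 x y'(x) contributes -4 n a_n at x^n.
y(x) contributes 1 a_n at x^n.
Matching x^n: (n+2)(n+1) a_{n+2} + (3 n(n-1) - 4 n + 1) a_n = 0.
Thus a_{n+2} = (-3 n(n-1) + 4 n - 1) / ((n+1)(n+2)) * a_n.

Check with a_0 = 1, a_1 = -1 (apply the recurrence for n = 0, 1, 2, 3): a_0 = 1, a_1 = -1, a_2 = -1/2, a_3 = -1/2, a_4 = -1/24, a_5 = 7/40.

a_(n+2) = (-3 n(n-1) + 4 n - 1) / ((n+1)(n+2)) * a_n; check: a_0 = 1, a_1 = -1, a_2 = -1/2, a_3 = -1/2, a_4 = -1/24, a_5 = 7/40


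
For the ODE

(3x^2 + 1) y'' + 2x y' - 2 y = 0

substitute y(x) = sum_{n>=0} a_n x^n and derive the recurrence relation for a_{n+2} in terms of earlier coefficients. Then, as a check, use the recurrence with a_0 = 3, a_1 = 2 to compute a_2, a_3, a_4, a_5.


Substitute y = sum_n a_n x^n.
(1 + 3 x^2) y'' contributes (n+2)(n+1) a_{n+2} + 3 n(n-1) a_n at x^n.
2 x y'(x) contributes 2 n a_n at x^n.
-2 y(x) contributes -2 a_n at x^n.
Matching x^n: (n+2)(n+1) a_{n+2} + (3 n(n-1) + 2 n - 2) a_n = 0.
Thus a_{n+2} = (-3 n(n-1) - 2 n + 2) / ((n+1)(n+2)) * a_n.

Check with a_0 = 3, a_1 = 2 (apply the recurrence for n = 0, 1, 2, 3): a_0 = 3, a_1 = 2, a_2 = 3, a_3 = 0, a_4 = -2, a_5 = 0.

a_(n+2) = (-3 n(n-1) - 2 n + 2) / ((n+1)(n+2)) * a_n; check: a_0 = 3, a_1 = 2, a_2 = 3, a_3 = 0, a_4 = -2, a_5 = 0


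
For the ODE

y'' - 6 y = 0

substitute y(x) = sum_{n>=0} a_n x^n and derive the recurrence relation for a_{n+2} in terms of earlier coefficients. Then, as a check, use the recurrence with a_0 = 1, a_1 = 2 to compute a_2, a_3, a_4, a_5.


Substitute y = sum_n a_n x^n into y'' + (const) y = 0.
y''(x) = sum_{n>=0} (n+2)(n+1) a_{n+2} x^n.
The ODE becomes sum_n [(n+2)(n+1) a_{n+2} - 6 a_n] x^n = 0.
Setting each coefficient to zero gives the recurrence:
  (n+2)(n+1) a_{n+2} - 6 a_n = 0,
  a_{n+2} = 6 / ((n+1)(n+2)) a_n.

Check with a_0 = 1, a_1 = 2 (apply the recurrence for n = 0, 1, 2, 3): a_0 = 1, a_1 = 2, a_2 = 3, a_3 = 2, a_4 = 3/2, a_5 = 3/5.

a_{n+2} = 6/((n+1)(n+2)) * a_n; check: a_0 = 1, a_1 = 2, a_2 = 3, a_3 = 2, a_4 = 3/2, a_5 = 3/5


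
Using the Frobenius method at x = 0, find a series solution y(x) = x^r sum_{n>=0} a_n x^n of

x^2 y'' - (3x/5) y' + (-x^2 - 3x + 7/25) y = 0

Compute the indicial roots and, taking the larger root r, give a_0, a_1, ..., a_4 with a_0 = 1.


Write in Frobenius form y'' + (p(x)/x) y' + (q(x)/x^2) y = 0:
  p(x) = -3/5,  q(x) = -x^2 - 3x + 7/25.
Indicial equation: r(r-1) + (-3/5) r + (7/25) = 0 -> roots r_1 = 7/5, r_2 = 1/5.
Take r = r_1 = 7/5. Let y(x) = x^r sum_{n>=0} a_n x^n with a_0 = 1.
Substitute y = x^r sum a_n x^n and match x^{r+n}. The recurrence is
  D(n) a_n - 3 a_{n-1} - 1 a_{n-2} = 0,  where D(n) = (r+n)(r+n-1) + (-3/5)(r+n) + (7/25).
  a_n = [3 a_{n-1} + 1 a_{n-2}] / D(n).
Since the indicial polynomial factors as (r - r_1)(r - r_2), D(n) = (r_1 + n - r_1)(r_1 + n - r_2) = n(n + 6/5).
Evaluating step by step (a_0 = 1):
  n = 1: D(1) = 1(1 + 6/5) = 11/5; numerator = 3(1) = 3; a_1 = (3)/(11/5) = 15/11
  n = 2: D(2) = 2(2 + 6/5) = 32/5; numerator = 3(15/11) + 1(1) = 56/11; a_2 = (56/11)/(32/5) = 35/44
  n = 3: D(3) = 3(3 + 6/5) = 63/5; numerator = 3(35/44) + 1(15/11) = 15/4; a_3 = (15/4)/(63/5) = 25/84
  n = 4: D(4) = 4(4 + 6/5) = 104/5; numerator = 3(25/84) + 1(35/44) = 130/77; a_4 = (130/77)/(104/5) = 25/308

r = 7/5; a_0 = 1; a_1 = 15/11; a_2 = 35/44; a_3 = 25/84; a_4 = 25/308


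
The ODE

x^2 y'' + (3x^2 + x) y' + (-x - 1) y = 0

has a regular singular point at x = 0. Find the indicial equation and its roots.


Divide by x^2 to reach normal form y'' + P_1(x) y' + P_2(x) y = 0 with P_1(x) = 3 + 1/x and P_2(x) = -1/x - 1/x^2.
x = 0 is a singular point because the y'-coefficient 3 + 1/x has a pole at x = 0 and the y-coefficient -1/x - 1/x^2 has a pole at x = 0.
It is a regular singular point because x P_1(x) = p(x) = 3x + 1 and x^2 P_2(x) = q(x) = -x - 1 are polynomials, hence analytic at x = 0.
p(0) = 1,  q(0) = -1.
Indicial equation: r(r-1) + p(0) r + q(0) = 0, i.e. r^2 + (p(0) - 1) r + q(0) = 0, i.e. r^2 - 1 = 0.
Discriminant: (0)^2 - 4(-1) = 4, so r = (0 ± 2)/2.
Solving: r_1 = 1, r_2 = -1.

indicial: r^2 - 1 = 0; roots r_1 = 1, r_2 = -1


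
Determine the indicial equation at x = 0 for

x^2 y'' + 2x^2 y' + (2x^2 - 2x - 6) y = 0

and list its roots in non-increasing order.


Divide by x^2 to reach normal form y'' + P_1(x) y' + P_2(x) y = 0 with P_1(x) = 2 and P_2(x) = 2 - 2/x - 6/x^2.
x = 0 is a singular point because the y-coefficient 2 - 2/x - 6/x^2 has a pole at x = 0.
It is a regular singular point because x P_1(x) = p(x) = 2x and x^2 P_2(x) = q(x) = 2x^2 - 2x - 6 are polynomials, hence analytic at x = 0.
p(0) = 0,  q(0) = -6.
Indicial equation: r(r-1) + p(0) r + q(0) = 0, i.e. r^2 + (p(0) - 1) r + q(0) = 0, i.e. r^2 - 1 r - 6 = 0.
Discriminant: (-1)^2 - 4(-6) = 25, so r = (1 ± 5)/2.
Solving: r_1 = 3, r_2 = -2.

indicial: r^2 - 1 r - 6 = 0; roots r_1 = 3, r_2 = -2
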